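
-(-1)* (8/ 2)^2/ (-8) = -2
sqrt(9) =3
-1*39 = -39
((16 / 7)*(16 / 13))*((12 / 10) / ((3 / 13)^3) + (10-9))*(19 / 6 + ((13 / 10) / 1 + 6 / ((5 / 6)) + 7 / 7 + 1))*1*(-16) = -745467904 / 12285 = -60681.15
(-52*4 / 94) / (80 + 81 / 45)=-520 / 19223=-0.03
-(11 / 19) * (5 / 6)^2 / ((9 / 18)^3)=-550 / 171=-3.22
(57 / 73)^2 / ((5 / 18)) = 58482 / 26645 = 2.19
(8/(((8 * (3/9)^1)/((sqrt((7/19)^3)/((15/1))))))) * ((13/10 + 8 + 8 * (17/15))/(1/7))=1421 * sqrt(133)/2850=5.75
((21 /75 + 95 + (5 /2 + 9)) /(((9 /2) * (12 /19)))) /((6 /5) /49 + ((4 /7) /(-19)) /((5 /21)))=-94441571 /255960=-368.97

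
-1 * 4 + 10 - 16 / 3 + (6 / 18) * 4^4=86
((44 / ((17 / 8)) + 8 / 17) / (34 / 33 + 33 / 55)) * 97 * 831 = 4788055800 / 4573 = 1047027.29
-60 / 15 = -4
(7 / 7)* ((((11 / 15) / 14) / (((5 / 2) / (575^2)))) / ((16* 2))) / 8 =145475 / 5376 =27.06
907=907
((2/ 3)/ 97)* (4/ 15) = 8/ 4365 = 0.00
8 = 8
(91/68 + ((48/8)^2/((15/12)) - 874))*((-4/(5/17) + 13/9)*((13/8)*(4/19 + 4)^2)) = 16321906744/55233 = 295510.05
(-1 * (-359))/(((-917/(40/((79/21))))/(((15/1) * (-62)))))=40064400/10349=3871.33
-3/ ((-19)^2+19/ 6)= -18/ 2185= -0.01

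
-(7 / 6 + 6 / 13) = -1.63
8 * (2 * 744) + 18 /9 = 11906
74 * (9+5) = 1036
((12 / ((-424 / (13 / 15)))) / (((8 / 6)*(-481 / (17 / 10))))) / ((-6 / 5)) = -17 / 313760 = -0.00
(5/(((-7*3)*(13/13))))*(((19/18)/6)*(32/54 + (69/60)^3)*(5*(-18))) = 8673671/1088640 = 7.97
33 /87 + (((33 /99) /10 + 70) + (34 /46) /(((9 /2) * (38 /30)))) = 26819483 /380190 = 70.54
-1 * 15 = -15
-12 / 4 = -3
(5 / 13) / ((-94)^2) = 5 / 114868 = 0.00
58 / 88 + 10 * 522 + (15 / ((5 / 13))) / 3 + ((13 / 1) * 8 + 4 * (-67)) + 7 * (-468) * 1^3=78921 / 44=1793.66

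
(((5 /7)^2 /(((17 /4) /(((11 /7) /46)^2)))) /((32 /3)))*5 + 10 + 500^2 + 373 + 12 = 173010469364895 /690950176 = 250395.00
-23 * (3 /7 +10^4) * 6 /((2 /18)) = -86943726 /7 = -12420532.29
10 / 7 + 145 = 1025 / 7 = 146.43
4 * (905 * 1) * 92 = 333040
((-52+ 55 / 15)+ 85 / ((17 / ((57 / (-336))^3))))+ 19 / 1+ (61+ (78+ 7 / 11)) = 5112806185 / 46362624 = 110.28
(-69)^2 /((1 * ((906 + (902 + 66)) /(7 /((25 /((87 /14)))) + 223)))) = 53499357 /93700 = 570.96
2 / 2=1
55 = 55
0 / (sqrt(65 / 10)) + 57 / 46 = 57 / 46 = 1.24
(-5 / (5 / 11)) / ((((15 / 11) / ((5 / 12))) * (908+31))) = -121 / 33804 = -0.00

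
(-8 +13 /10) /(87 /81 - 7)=1809 /1600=1.13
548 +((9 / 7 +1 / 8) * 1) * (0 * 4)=548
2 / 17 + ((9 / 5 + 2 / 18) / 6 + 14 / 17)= 2891 / 2295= 1.26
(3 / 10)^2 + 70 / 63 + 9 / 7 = 2.49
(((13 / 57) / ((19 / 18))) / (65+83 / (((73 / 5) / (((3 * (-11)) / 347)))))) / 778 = 987909 / 229295279780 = 0.00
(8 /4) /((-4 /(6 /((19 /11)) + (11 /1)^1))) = -275 /38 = -7.24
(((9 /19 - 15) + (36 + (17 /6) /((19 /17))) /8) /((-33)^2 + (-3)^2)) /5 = -1771 /1001376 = -0.00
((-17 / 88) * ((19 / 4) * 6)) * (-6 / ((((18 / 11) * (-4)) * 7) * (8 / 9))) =-2907 / 3584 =-0.81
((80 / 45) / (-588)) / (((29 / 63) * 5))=-4 / 3045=-0.00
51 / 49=1.04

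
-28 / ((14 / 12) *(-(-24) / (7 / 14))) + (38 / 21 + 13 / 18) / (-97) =-3215 / 6111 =-0.53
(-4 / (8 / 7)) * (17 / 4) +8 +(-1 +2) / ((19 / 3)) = -1021 / 152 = -6.72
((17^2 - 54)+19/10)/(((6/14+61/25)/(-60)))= -1243725/251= -4955.08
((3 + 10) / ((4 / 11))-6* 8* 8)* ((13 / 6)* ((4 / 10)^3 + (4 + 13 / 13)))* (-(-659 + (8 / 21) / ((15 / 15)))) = -7549748167 / 3000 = -2516582.72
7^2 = 49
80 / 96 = 5 / 6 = 0.83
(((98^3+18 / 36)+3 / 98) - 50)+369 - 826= 46093591 / 49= 940685.53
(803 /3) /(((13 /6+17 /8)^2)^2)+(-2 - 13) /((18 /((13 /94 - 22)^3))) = 1628067776653799793 /186965921889008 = 8707.83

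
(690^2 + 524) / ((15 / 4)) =1906496 / 15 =127099.73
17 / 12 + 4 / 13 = 269 / 156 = 1.72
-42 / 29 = -1.45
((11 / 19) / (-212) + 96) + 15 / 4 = 200891 / 2014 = 99.75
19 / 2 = 9.50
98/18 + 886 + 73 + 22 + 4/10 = 986.84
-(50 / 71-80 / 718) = -15110 / 25489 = -0.59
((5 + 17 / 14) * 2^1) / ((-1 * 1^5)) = -87 / 7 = -12.43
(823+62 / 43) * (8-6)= 70902 / 43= 1648.88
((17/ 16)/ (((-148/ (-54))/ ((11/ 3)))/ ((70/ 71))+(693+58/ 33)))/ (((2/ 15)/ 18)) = 7952175/ 38559392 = 0.21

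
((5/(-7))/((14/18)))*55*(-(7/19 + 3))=158400/931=170.14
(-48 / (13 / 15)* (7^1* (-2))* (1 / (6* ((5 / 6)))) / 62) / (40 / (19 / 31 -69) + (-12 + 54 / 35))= -1869840 / 8254649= -0.23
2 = 2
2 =2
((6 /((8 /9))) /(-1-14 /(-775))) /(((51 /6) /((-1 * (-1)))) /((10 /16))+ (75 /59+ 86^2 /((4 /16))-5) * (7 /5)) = -6172875 /37199701216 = -0.00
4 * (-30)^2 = 3600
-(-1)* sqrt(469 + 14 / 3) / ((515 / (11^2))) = 847* sqrt(87) / 1545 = 5.11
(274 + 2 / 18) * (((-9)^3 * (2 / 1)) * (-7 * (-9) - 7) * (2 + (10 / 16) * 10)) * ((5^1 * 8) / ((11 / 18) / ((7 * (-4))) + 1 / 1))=-3722345383680 / 493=-7550396315.78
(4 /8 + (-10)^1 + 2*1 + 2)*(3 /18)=-11 /12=-0.92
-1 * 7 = -7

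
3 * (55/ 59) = 165/ 59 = 2.80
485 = 485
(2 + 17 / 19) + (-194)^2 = 715139 / 19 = 37638.89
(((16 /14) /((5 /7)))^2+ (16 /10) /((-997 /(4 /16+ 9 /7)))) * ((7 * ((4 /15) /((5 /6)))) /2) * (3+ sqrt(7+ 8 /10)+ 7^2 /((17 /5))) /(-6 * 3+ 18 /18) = -528331584 /180083125 - 1784904 * sqrt(195) /52965625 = -3.40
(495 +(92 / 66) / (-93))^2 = 245010.16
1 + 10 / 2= 6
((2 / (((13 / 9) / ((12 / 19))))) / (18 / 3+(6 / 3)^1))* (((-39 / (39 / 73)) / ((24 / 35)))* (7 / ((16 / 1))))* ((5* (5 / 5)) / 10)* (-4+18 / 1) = -1126755 / 31616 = -35.64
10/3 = 3.33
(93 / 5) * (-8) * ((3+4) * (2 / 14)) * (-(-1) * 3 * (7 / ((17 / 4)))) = -62496 / 85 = -735.25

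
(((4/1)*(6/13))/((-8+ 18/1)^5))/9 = 1/487500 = 0.00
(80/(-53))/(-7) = 80/371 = 0.22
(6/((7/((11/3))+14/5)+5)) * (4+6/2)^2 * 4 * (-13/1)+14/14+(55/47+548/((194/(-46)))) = -690740226/405751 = -1702.37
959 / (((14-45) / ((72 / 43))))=-69048 / 1333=-51.80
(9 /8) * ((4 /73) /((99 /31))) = 31 /1606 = 0.02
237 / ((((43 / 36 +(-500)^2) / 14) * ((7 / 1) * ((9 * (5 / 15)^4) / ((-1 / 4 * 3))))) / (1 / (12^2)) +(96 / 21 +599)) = -0.00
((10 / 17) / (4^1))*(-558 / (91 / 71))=-99045 / 1547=-64.02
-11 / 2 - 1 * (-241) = 471 / 2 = 235.50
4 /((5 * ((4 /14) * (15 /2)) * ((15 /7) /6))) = 392 /375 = 1.05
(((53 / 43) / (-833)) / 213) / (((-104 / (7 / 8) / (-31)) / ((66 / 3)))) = -18073 / 453407136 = -0.00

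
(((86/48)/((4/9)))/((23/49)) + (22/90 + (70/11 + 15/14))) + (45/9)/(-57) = 783999883/48454560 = 16.18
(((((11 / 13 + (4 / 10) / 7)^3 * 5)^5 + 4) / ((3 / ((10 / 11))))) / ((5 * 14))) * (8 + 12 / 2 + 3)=27581928167779223704822498302585521435567 / 548192270961425767535692736060361328125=50.31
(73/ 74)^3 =389017/ 405224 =0.96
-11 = -11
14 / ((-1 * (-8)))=7 / 4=1.75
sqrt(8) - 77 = -77+ 2* sqrt(2) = -74.17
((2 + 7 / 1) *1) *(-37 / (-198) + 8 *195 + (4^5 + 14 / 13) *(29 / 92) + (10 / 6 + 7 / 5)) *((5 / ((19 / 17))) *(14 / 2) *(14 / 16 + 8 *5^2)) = 26695459588063 / 249964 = 106797217.15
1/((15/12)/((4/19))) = 16/95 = 0.17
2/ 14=1/ 7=0.14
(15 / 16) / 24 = 5 / 128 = 0.04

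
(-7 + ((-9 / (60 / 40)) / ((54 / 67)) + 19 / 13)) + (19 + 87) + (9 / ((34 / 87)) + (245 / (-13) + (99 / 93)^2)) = 375915185 / 3822858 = 98.33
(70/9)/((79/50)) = 3500/711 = 4.92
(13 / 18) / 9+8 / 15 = 497 / 810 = 0.61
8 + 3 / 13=107 / 13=8.23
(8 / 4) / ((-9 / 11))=-22 / 9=-2.44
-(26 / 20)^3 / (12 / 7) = -15379 / 12000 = -1.28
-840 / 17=-49.41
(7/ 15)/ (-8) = -7/ 120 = -0.06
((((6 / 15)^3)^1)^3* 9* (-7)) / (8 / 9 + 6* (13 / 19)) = -393984 / 119140625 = -0.00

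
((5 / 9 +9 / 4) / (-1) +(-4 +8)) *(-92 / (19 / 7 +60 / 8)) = -13846 / 1287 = -10.76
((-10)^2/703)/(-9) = -100/6327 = -0.02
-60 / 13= -4.62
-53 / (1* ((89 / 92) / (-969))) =4724844 / 89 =53088.13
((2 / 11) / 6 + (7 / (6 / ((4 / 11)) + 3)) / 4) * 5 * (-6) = -3.60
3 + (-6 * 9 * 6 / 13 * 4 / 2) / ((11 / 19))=-11883 / 143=-83.10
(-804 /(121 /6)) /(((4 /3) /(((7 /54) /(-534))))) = 469 /64614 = 0.01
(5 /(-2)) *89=-445 /2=-222.50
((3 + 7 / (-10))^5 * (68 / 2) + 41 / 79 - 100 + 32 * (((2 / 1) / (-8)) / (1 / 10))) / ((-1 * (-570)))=7935058649 / 2251500000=3.52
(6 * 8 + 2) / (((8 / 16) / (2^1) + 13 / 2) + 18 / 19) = 760 / 117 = 6.50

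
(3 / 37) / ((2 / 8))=12 / 37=0.32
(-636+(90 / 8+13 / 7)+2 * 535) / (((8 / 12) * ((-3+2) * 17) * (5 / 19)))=-713583 / 4760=-149.91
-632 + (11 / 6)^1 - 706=-8017 / 6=-1336.17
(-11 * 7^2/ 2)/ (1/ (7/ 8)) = -3773/ 16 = -235.81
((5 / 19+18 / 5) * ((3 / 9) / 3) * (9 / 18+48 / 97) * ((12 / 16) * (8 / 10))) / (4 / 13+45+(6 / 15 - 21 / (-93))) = 28544893 / 5117421240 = 0.01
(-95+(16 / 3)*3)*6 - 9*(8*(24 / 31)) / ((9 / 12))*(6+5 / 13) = -948.52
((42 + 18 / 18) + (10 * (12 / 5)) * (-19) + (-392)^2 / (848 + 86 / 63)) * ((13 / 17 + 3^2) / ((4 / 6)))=-1546140351 / 454835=-3399.34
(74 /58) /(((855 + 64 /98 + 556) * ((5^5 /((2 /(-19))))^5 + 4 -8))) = -58016 /1480267367941439151764172778377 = -0.00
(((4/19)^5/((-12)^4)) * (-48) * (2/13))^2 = 16384/755353494027341001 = 0.00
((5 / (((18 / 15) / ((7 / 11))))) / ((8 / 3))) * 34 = 2975 / 88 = 33.81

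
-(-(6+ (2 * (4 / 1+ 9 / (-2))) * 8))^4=-16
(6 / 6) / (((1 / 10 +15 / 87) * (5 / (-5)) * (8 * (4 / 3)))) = -435 / 1264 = -0.34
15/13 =1.15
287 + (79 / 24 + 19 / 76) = 6973 / 24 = 290.54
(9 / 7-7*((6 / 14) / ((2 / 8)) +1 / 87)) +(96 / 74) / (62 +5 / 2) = -10439746 / 968919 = -10.77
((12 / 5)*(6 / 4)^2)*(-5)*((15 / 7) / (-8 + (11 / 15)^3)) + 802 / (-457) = 480556109 / 82115131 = 5.85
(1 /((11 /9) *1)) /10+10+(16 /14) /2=8203 /770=10.65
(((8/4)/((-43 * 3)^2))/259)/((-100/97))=-97/215500950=-0.00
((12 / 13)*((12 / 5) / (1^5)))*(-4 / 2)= -288 / 65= -4.43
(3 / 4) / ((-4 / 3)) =-9 / 16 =-0.56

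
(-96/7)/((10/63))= -86.40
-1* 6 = -6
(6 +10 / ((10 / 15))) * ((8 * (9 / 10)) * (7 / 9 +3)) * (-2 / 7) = -816 / 5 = -163.20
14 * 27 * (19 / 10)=3591 / 5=718.20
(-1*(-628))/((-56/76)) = -852.29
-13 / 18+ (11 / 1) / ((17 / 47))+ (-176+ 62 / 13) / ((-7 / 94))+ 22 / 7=64942915 / 27846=2332.22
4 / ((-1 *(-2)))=2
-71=-71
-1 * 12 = -12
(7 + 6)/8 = 13/8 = 1.62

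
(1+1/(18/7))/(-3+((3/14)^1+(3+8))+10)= 35/459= 0.08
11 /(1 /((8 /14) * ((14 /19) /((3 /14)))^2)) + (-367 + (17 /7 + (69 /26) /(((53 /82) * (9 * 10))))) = -45474733277 /156699270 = -290.20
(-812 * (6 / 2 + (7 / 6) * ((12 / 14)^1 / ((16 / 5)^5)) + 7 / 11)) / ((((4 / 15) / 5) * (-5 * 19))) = 127821228675 / 219152384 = 583.25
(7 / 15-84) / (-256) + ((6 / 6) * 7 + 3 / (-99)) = 308183 / 42240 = 7.30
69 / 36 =23 / 12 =1.92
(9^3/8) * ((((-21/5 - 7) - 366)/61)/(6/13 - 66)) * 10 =2978937/34648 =85.98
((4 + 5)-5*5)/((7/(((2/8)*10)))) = -40/7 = -5.71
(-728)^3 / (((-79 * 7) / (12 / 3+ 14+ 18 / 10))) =5456715264 / 395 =13814469.02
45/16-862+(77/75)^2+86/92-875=-3585651253/2070000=-1732.20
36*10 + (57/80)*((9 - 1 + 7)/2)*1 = 11691/32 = 365.34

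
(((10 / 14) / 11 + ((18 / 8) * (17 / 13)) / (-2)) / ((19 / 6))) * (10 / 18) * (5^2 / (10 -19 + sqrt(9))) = 1407625 / 1369368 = 1.03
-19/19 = -1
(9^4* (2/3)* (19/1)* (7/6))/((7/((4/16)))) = 13851/4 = 3462.75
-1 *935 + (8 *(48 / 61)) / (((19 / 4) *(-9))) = -3251507 / 3477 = -935.15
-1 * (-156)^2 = -24336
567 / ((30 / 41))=7749 / 10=774.90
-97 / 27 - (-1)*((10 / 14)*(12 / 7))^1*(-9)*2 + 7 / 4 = -126391 / 5292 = -23.88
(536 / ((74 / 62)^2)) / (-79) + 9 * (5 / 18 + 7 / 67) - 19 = -294517699 / 14492234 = -20.32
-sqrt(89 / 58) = -sqrt(5162) / 58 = -1.24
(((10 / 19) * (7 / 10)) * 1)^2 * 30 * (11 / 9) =5390 / 1083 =4.98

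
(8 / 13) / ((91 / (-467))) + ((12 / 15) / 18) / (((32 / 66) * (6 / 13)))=-2520751 / 851760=-2.96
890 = 890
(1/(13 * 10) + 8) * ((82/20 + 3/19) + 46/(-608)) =509049/15200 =33.49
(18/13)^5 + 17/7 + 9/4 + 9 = 195113123/10396204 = 18.77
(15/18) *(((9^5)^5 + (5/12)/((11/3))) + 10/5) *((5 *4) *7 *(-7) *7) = -90287636918711993914338581725/22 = -4103983496305090632469936000.00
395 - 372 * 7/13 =2531/13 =194.69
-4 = -4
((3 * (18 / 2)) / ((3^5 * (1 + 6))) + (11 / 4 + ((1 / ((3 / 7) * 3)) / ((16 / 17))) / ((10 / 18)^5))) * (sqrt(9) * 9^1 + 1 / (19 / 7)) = 752704121 / 1496250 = 503.06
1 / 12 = 0.08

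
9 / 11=0.82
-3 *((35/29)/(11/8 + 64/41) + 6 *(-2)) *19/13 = 6149236/121017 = 50.81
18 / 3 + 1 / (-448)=2687 / 448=6.00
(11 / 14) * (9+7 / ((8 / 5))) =1177 / 112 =10.51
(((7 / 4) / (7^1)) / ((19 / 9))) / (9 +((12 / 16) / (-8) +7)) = 0.01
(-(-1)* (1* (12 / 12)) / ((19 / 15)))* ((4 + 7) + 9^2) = 1380 / 19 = 72.63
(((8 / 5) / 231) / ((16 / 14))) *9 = 3 / 55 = 0.05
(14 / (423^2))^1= 14 / 178929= 0.00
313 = 313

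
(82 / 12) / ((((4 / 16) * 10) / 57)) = 779 / 5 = 155.80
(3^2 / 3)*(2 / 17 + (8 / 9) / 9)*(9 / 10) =149 / 255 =0.58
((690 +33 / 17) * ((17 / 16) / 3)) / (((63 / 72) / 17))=66657 / 14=4761.21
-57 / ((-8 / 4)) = 57 / 2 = 28.50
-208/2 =-104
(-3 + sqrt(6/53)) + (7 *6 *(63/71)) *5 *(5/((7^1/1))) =sqrt(318)/53 + 9237/71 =130.44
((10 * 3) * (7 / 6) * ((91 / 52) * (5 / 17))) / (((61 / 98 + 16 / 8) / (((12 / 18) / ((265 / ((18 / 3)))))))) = 24010 / 231557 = 0.10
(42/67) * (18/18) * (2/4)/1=21/67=0.31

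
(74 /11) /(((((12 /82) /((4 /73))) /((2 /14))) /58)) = 351944 /16863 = 20.87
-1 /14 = -0.07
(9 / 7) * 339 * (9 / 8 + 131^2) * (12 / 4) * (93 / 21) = 38957062671 / 392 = 99380261.92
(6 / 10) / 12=1 / 20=0.05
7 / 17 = 0.41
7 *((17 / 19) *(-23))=-2737 / 19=-144.05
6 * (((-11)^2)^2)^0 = 6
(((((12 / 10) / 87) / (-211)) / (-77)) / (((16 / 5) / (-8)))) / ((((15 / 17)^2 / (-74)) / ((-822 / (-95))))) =5859764 / 3357036375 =0.00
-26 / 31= -0.84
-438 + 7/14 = -437.50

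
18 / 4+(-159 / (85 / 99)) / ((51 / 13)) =-123417 / 2890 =-42.70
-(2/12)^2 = -1/36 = -0.03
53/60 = 0.88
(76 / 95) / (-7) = -0.11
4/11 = 0.36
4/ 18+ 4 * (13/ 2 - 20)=-484/ 9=-53.78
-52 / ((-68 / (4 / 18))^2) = -13 / 23409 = -0.00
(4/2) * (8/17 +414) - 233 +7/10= 101429/170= 596.64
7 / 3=2.33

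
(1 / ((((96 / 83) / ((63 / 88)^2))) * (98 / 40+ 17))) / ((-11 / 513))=-281660085 / 265092608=-1.06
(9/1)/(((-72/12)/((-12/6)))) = 3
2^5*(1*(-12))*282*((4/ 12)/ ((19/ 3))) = -108288/ 19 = -5699.37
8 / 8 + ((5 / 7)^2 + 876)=42998 / 49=877.51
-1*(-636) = 636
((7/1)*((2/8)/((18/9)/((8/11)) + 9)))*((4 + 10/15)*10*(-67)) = -465.67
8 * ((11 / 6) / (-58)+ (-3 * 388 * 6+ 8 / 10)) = -55865.85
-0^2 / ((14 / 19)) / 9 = 0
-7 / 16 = -0.44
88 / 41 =2.15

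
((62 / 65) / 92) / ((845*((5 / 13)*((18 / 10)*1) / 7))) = 217 / 1749150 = 0.00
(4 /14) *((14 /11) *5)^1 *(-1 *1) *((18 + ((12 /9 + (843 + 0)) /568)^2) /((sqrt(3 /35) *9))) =-293405885 *sqrt(105) /215593488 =-13.95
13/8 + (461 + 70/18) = 33589/72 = 466.51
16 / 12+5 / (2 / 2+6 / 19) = 77 / 15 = 5.13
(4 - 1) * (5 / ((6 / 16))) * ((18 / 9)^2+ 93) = 3880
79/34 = 2.32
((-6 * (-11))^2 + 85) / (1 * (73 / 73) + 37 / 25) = 111025 / 62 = 1790.73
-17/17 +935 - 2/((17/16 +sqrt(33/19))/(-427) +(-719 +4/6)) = 3846759587788680706/4118574005140267 - 1967616 * sqrt(627)/4118574005140267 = 934.00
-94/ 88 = -47/ 44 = -1.07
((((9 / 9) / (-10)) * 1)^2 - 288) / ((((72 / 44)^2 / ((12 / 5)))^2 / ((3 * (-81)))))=421646159 / 7500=56219.49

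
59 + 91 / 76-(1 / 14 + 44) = 8579 / 532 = 16.13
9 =9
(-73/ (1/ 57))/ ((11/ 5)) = -20805/ 11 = -1891.36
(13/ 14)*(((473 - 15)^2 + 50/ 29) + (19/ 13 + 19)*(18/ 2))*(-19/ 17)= -751935488/ 3451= -217889.16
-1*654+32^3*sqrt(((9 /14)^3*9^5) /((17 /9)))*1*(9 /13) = -654+1451188224*sqrt(238) /10829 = 2066742.95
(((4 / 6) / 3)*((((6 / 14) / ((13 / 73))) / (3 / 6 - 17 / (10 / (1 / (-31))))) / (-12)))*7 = -11315 / 20124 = -0.56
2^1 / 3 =2 / 3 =0.67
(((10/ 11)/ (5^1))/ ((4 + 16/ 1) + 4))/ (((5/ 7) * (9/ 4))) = 7/ 1485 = 0.00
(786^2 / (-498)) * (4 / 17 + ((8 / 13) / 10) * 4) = -54777912 / 91715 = -597.26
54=54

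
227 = 227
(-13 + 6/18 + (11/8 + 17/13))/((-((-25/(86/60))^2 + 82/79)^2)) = 9494847983245/88616443790513184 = 0.00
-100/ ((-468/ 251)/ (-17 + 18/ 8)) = -370225/ 468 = -791.08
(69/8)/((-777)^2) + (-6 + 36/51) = -144894569/27369048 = -5.29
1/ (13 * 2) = 0.04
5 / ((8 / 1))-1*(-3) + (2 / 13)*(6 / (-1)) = 281 / 104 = 2.70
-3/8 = -0.38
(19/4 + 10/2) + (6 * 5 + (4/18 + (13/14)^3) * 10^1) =308569/6174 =49.98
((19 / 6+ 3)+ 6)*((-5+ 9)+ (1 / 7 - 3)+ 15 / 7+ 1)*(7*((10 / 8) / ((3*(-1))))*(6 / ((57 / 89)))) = -162425 / 114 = -1424.78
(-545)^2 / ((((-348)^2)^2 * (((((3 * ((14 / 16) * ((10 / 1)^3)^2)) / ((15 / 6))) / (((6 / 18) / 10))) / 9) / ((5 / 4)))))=11881 / 1642612027392000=0.00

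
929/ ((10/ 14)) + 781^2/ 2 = 3062811/ 10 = 306281.10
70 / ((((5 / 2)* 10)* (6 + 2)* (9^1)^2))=7 / 1620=0.00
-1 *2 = -2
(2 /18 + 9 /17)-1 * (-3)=557 /153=3.64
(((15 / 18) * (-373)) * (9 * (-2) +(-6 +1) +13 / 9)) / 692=180905 / 18684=9.68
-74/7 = -10.57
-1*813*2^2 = -3252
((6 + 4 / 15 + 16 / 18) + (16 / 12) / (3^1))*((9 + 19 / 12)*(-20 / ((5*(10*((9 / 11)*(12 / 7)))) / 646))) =-60013723 / 4050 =-14818.20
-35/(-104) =35/104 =0.34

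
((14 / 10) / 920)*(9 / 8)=63 / 36800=0.00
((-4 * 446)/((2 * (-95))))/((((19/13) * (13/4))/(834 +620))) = 5187872/1805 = 2874.17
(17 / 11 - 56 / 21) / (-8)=37 / 264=0.14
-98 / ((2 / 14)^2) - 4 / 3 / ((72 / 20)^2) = -1166911 / 243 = -4802.10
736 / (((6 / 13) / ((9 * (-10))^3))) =-1162512000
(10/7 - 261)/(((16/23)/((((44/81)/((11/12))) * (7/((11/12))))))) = -167164/99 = -1688.53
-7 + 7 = 0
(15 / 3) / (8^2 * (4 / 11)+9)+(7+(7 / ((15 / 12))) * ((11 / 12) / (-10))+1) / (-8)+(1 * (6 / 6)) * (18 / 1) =17.22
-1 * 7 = -7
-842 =-842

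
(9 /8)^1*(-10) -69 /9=-227 /12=-18.92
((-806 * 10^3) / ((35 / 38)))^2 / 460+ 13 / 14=3752297538093 / 2254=1664728277.77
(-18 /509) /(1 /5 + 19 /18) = -1620 /57517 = -0.03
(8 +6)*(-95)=-1330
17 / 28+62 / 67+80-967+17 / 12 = -2487719 / 2814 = -884.05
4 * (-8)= -32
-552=-552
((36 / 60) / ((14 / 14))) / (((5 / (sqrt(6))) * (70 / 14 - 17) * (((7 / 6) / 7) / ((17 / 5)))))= -51 * sqrt(6) / 250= -0.50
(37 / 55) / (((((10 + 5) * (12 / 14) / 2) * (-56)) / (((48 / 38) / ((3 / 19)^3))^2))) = -38575016 / 200475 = -192.42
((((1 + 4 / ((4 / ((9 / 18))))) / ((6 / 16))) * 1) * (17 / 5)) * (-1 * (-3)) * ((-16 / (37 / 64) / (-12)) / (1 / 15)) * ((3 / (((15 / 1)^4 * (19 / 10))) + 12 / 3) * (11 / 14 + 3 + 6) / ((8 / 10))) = 76466324224 / 1107225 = 69061.23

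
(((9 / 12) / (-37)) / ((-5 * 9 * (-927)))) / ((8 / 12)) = -1 / 1371960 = -0.00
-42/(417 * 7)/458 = -1/31831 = -0.00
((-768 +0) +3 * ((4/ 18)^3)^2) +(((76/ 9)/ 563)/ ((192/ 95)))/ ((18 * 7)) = -17157388985339/ 22340362464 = -768.00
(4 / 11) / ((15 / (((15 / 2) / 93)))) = 2 / 1023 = 0.00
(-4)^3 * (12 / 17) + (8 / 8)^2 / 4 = -3055 / 68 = -44.93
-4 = -4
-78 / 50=-39 / 25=-1.56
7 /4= 1.75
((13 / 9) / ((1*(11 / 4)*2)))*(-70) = -1820 / 99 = -18.38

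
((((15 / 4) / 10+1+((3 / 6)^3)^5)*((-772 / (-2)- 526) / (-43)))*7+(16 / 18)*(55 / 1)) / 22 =254343325 / 69746688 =3.65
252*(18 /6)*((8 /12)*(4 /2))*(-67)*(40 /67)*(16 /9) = -71680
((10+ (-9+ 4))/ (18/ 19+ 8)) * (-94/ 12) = -893/ 204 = -4.38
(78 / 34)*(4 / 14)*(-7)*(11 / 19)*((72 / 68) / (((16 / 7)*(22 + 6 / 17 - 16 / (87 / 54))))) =-783783 / 7912208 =-0.10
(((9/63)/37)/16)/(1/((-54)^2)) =729/1036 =0.70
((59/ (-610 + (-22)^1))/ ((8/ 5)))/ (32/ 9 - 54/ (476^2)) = -0.02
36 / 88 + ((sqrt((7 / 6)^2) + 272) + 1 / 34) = 306985 / 1122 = 273.61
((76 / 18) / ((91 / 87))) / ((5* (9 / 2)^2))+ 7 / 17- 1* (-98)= 185050181 / 1879605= 98.45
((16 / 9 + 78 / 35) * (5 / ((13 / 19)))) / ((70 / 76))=911164 / 28665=31.79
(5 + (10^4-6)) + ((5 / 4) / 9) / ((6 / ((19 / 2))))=4319663 / 432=9999.22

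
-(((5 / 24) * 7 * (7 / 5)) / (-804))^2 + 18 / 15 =2234001691 / 1861678080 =1.20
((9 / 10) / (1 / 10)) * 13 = 117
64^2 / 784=256 / 49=5.22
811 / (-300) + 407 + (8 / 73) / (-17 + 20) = 8854897 / 21900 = 404.33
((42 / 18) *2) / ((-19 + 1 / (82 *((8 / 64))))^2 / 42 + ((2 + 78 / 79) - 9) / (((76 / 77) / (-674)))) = 6507151 / 5737022650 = 0.00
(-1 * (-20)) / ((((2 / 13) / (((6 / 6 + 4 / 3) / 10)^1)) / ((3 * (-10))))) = -910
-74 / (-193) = 74 / 193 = 0.38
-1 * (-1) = 1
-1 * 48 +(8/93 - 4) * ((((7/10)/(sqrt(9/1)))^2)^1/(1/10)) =-209798/4185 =-50.13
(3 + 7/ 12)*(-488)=-1748.67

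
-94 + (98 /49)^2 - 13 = -103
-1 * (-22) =22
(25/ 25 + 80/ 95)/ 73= 35/ 1387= 0.03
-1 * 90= -90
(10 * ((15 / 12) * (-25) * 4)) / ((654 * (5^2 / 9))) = -75 / 109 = -0.69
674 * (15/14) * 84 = 60660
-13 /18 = -0.72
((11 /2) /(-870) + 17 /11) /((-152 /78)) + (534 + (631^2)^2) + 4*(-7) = 76869084614820793 /484880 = 158532182426.21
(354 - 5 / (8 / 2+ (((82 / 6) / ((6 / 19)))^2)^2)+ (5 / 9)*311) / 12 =349180735726433 / 7954338654396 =43.90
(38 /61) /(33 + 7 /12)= 456 /24583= 0.02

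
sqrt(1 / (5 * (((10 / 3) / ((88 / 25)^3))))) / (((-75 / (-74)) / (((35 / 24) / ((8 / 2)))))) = 2849 * sqrt(33) / 28125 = 0.58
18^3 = 5832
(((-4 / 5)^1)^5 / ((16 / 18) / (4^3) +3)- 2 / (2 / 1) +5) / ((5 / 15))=11.67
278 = 278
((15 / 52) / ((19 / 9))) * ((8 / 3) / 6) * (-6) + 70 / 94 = 4415 / 11609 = 0.38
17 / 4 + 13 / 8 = 47 / 8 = 5.88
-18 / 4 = -9 / 2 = -4.50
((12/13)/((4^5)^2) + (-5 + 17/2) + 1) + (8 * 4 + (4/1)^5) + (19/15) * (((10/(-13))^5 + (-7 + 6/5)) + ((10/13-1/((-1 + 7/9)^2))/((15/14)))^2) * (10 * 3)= 293285228460780371/21899752243200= 13392.17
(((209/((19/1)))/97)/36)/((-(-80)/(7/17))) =77/4749120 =0.00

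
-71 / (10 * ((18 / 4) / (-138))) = 3266 / 15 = 217.73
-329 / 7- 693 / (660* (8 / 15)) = -1567 / 32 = -48.97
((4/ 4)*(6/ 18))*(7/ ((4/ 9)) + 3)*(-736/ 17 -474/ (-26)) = -138475/ 884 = -156.65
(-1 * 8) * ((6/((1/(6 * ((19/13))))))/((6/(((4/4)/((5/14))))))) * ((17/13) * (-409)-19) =18385920/169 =108792.43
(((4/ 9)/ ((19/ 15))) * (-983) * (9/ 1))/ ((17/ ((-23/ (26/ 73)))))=49513710/ 4199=11791.79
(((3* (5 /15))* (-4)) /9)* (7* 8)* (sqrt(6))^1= -224* sqrt(6) /9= -60.97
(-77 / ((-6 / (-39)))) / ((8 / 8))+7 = -987 / 2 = -493.50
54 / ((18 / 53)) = 159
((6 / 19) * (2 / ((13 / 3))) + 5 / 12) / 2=1667 / 5928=0.28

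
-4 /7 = -0.57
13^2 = 169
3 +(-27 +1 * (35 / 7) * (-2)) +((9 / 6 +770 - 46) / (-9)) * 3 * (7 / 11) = -12401 / 66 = -187.89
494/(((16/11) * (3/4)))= 2717/6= 452.83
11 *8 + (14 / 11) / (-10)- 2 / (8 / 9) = 18837 / 220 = 85.62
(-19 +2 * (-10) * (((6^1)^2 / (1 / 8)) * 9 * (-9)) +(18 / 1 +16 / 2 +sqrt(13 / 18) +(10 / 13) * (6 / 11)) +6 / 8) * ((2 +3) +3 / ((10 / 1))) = 53 * sqrt(26) / 60 +14144480629 / 5720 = 2472815.80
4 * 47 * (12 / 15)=752 / 5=150.40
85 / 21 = 4.05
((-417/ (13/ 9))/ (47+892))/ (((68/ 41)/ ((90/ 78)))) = -769365/ 3596996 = -0.21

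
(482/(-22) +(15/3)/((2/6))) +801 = 8735/11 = 794.09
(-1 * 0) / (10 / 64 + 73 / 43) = 0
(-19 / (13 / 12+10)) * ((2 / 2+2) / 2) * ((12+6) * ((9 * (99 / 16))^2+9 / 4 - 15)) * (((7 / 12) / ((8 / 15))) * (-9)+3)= 14024754963 / 14336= 978289.27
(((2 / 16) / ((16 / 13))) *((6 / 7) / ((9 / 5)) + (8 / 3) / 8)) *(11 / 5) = 2431 / 13440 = 0.18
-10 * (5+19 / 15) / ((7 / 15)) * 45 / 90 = -470 / 7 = -67.14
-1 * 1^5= -1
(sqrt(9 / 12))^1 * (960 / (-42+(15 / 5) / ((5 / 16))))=-400 * sqrt(3) / 27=-25.66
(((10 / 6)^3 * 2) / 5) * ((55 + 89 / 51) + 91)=376750 / 1377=273.60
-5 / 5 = -1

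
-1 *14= -14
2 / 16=1 / 8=0.12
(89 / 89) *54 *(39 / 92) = 1053 / 46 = 22.89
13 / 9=1.44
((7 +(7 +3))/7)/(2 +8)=17/70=0.24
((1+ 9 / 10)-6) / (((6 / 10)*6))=-41 / 36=-1.14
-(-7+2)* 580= 2900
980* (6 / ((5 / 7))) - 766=7466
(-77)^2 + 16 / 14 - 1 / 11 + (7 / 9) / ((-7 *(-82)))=336981209 / 56826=5930.05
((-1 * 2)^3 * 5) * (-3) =120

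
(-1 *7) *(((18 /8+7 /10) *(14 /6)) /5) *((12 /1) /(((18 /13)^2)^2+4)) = -82569851 /5480500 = -15.07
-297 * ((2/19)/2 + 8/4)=-11583/19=-609.63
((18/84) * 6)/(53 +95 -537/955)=8595/985621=0.01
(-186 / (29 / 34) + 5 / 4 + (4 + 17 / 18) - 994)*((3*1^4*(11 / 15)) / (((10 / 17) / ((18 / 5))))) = -235420471 / 14500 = -16235.89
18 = 18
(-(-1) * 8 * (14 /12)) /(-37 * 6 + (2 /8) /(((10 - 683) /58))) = -37688 /896523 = -0.04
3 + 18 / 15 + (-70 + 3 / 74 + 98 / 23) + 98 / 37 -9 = -577403 / 8510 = -67.85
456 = 456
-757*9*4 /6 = -4542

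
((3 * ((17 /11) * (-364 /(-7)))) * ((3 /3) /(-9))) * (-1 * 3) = 884 /11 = 80.36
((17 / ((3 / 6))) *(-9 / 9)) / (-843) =34 / 843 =0.04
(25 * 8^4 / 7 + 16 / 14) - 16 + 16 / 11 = 1125368 / 77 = 14615.17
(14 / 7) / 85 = 2 / 85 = 0.02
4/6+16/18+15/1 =149/9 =16.56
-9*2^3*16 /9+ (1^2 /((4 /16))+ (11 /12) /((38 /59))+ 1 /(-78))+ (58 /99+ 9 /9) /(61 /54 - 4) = -414875477 /3369080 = -123.14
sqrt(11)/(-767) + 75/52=75/52-sqrt(11)/767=1.44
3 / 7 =0.43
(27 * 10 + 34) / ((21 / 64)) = 19456 / 21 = 926.48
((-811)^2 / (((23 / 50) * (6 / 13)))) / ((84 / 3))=213759325 / 1932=110641.47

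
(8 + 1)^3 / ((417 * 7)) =243 / 973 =0.25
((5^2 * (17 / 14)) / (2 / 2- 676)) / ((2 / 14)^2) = -119 / 54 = -2.20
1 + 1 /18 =19 /18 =1.06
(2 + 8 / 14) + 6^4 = 9090 / 7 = 1298.57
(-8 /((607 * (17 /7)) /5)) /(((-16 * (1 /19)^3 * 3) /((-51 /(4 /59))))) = -2916.77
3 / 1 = 3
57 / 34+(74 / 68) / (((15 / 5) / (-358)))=-13075 / 102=-128.19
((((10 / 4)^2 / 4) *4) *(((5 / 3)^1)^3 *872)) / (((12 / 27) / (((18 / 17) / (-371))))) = -1021875 / 6307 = -162.02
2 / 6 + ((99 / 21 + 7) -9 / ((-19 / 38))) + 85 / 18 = 34.77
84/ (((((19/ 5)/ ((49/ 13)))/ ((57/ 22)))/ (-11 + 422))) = 12687570/ 143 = 88724.27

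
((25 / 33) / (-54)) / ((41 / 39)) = -325 / 24354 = -0.01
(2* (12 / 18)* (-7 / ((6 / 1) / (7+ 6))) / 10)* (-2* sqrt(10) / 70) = 13* sqrt(10) / 225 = 0.18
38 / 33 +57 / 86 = 5149 / 2838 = 1.81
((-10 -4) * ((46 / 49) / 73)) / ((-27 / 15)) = 460 / 4599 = 0.10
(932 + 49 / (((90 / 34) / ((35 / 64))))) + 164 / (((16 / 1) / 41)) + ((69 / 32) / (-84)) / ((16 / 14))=12555425 / 9216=1362.35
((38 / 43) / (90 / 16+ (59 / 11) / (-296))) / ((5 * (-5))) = -7733 / 1226575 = -0.01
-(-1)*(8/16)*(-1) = -1/2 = -0.50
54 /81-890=-2668 /3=-889.33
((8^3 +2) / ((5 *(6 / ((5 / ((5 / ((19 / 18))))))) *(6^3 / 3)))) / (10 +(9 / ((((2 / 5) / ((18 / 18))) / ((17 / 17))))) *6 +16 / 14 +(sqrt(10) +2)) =35445697 / 20895647760 - 239267 *sqrt(10) / 20895647760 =0.00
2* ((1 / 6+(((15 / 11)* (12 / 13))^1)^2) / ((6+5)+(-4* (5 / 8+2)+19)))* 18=859396 / 265837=3.23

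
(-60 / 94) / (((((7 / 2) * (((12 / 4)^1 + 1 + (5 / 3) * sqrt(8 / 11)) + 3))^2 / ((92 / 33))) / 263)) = -43997038560 / 49818037703 + 522633600 * sqrt(22) / 7116862529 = -0.54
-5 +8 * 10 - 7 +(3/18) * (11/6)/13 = 68.02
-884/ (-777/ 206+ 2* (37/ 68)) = 1547884/ 4699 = 329.41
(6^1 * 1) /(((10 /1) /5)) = 3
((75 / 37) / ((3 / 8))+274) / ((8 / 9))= 314.33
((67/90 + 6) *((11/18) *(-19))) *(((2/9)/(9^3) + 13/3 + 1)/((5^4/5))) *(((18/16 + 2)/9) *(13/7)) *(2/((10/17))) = -490558542331/66961566000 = -7.33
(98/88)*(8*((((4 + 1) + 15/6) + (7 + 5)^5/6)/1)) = 4064991/11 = 369544.64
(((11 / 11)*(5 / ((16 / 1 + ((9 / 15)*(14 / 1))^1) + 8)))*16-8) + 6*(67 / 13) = 26738 / 1053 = 25.39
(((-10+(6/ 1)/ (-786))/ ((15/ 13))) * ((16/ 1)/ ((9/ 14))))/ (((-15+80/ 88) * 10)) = 6998992/ 4568625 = 1.53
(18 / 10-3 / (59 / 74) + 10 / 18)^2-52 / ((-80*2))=129989033 / 56392200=2.31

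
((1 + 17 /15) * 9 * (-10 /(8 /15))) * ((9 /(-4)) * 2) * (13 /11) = 21060 /11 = 1914.55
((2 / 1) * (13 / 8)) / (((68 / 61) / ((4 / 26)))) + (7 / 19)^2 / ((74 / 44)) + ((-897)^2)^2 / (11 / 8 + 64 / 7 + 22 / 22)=21952519864386335599 / 390558680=56207993801.05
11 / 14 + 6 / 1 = 95 / 14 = 6.79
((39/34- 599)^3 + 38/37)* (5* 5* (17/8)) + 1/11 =-11352252737.55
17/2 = 8.50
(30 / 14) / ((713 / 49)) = 105 / 713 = 0.15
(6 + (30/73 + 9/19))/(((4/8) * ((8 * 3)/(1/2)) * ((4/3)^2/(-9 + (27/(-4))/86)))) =-1.46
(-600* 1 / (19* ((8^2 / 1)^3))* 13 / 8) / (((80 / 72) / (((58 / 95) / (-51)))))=3393 / 1608777728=0.00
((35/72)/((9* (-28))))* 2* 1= -0.00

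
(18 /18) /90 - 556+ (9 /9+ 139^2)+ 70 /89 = 150322049 /8010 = 18766.80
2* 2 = 4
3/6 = 1/2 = 0.50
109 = 109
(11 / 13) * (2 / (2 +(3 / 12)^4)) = 5632 / 6669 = 0.84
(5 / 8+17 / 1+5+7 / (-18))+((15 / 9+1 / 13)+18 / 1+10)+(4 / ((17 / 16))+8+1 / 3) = 1019605 / 15912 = 64.08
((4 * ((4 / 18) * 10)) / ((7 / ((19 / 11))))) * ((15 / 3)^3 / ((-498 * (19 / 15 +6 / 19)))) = -9025000 / 25941069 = -0.35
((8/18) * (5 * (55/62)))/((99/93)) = 1.85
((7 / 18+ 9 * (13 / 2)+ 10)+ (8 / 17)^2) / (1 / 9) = 179756 / 289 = 621.99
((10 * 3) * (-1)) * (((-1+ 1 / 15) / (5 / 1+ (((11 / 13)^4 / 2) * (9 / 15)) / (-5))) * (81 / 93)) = 154229400 / 31426591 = 4.91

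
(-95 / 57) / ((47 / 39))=-65 / 47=-1.38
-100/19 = -5.26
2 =2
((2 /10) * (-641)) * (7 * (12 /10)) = -26922 /25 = -1076.88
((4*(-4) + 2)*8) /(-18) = 56 /9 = 6.22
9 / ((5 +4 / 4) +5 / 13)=117 / 83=1.41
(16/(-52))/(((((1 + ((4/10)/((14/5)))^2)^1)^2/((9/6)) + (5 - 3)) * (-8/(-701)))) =-5049303/504556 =-10.01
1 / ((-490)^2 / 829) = 829 / 240100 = 0.00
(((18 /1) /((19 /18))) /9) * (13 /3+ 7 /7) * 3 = 576 /19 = 30.32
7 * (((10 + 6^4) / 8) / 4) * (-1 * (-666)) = 1522143 / 8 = 190267.88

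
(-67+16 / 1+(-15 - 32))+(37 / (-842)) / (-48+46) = -164995 / 1684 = -97.98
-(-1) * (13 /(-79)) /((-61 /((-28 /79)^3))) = -285376 /2375954941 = -0.00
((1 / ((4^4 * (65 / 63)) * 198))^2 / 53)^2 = 2401 / 50449370356730445168640000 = 0.00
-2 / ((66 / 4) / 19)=-76 / 33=-2.30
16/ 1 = 16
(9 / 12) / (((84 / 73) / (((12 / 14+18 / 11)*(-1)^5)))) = -876 / 539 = -1.63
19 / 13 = 1.46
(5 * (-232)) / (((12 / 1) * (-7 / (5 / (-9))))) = -1450 / 189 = -7.67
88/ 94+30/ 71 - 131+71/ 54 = -23124175/ 180198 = -128.33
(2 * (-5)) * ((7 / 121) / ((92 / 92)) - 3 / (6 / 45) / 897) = -11855 / 36179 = -0.33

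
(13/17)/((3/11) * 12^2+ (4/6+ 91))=429/73457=0.01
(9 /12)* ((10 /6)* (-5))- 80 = -86.25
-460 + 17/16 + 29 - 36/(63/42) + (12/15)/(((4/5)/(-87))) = -8655/16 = -540.94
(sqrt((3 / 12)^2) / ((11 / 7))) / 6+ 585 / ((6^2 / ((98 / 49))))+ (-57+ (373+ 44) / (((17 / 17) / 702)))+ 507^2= 145136251 / 264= 549758.53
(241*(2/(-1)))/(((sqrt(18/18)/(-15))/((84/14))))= 43380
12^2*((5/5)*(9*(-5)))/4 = -1620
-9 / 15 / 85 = -0.01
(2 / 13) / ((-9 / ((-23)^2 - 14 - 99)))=-64 / 9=-7.11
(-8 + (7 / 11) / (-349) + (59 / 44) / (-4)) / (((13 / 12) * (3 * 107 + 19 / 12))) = -4608855 / 193189997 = -0.02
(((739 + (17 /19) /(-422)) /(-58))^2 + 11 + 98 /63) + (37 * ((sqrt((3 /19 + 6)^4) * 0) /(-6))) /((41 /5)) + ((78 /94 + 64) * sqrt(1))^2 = 18822707895466560353 /4299582794009616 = 4377.80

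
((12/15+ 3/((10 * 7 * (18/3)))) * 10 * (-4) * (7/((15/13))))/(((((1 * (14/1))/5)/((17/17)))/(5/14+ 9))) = -192439/294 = -654.55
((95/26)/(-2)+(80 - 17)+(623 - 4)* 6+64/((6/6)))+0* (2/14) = 199637/52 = 3839.17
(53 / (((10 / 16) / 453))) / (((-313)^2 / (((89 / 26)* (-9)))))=-76924836 / 6367985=-12.08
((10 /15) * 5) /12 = 5 /18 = 0.28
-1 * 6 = -6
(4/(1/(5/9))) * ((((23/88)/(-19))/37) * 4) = -230/69597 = -0.00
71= 71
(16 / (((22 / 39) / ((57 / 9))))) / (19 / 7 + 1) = 532 / 11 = 48.36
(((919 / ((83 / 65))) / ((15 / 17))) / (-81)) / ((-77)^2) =-203099 / 119582001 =-0.00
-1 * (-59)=59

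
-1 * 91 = -91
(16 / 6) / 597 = 0.00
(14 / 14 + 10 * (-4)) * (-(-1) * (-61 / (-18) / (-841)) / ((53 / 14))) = 5551 / 133719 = 0.04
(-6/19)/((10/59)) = -177/95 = -1.86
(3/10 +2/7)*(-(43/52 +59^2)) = -212093/104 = -2039.36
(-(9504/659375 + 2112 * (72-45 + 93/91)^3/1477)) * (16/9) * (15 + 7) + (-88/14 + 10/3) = -12840653489263498342/10434603440625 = -1230583.76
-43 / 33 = -1.30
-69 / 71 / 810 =-23 / 19170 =-0.00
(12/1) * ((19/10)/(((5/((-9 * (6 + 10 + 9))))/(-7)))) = 7182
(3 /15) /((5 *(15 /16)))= 16 /375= 0.04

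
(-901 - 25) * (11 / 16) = -5093 / 8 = -636.62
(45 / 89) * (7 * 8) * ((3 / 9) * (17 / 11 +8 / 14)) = 19560 / 979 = 19.98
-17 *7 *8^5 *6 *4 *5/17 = -27525120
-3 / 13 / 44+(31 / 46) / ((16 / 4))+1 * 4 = 4.16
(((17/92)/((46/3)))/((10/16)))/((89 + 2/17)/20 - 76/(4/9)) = -1156/9984875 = -0.00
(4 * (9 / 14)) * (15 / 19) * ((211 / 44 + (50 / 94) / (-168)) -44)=-79.59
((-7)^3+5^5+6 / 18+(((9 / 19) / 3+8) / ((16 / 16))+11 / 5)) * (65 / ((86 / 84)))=144856894 / 817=177303.42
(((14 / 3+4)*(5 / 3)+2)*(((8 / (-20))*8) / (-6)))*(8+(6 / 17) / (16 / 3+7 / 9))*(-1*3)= -8920256 / 42075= -212.01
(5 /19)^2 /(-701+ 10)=-25 /249451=-0.00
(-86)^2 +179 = 7575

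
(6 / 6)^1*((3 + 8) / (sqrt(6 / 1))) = 11*sqrt(6) / 6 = 4.49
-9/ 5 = -1.80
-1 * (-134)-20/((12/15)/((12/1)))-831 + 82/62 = -30866/31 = -995.68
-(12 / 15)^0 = -1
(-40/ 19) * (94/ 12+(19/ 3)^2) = -17260/ 171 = -100.94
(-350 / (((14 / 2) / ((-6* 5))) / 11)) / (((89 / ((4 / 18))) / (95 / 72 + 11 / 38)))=3026375 / 45657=66.29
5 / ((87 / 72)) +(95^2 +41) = 263034 / 29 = 9070.14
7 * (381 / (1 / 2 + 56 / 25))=133350 / 137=973.36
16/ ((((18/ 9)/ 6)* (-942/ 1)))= -8/ 157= -0.05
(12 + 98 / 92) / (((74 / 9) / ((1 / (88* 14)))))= 5409 / 4193728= 0.00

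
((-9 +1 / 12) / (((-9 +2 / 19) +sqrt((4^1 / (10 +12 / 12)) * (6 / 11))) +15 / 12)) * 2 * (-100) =-28584386600 / 122118771-679835200 * sqrt(6) / 122118771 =-247.71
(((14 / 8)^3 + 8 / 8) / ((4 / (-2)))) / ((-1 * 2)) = 407 / 256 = 1.59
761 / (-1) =-761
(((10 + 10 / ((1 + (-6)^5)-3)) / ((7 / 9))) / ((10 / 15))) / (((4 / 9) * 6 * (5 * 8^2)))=89991 / 3982336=0.02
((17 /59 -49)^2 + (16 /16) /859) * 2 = 14190473930 /2990179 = 4745.69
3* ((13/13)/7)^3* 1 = 3/343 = 0.01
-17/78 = -0.22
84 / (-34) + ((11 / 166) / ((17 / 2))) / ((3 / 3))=-3475 / 1411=-2.46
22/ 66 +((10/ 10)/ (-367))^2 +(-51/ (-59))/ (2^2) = 52394729/ 95359812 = 0.55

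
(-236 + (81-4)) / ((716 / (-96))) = 3816 / 179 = 21.32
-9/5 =-1.80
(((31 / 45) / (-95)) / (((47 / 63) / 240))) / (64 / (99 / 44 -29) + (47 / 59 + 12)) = -9393744 / 41895095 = -0.22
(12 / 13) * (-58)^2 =40368 / 13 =3105.23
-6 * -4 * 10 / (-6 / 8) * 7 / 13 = -2240 / 13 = -172.31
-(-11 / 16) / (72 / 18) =11 / 64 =0.17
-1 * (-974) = 974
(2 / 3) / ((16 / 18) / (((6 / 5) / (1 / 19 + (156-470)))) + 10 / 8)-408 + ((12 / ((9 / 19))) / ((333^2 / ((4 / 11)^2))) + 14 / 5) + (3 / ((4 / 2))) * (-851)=-12851804319484969 / 7642137434778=-1681.70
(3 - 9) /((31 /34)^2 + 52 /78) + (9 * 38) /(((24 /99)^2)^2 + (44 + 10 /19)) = 1915520532039 /521249151305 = 3.67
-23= -23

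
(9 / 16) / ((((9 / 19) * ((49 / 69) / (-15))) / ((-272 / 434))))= 334305 / 21266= 15.72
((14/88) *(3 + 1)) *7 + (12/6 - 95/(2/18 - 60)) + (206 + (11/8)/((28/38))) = 169271/784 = 215.91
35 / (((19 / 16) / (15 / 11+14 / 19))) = 245840 / 3971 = 61.91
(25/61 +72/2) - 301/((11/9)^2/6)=-8654705/7381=-1172.57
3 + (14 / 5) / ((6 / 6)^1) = 29 / 5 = 5.80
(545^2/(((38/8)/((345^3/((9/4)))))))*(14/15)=20237857780000/19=1065150409473.68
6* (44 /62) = 132 /31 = 4.26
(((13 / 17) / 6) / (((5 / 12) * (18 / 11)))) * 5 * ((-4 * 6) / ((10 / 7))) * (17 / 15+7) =-488488 / 3825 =-127.71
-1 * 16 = -16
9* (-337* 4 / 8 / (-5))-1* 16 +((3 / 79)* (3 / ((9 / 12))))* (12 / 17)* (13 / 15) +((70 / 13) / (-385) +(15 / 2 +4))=298.88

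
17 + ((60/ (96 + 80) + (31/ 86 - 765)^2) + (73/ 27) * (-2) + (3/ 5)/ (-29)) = 584685.53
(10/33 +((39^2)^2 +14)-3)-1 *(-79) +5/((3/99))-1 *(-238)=76359832/33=2313934.30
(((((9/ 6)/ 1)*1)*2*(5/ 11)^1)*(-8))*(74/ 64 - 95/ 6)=7045/ 44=160.11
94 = 94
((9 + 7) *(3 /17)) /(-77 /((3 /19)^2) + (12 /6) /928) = -200448 /219262583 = -0.00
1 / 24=0.04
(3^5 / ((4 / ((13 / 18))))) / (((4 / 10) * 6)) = 585 / 32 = 18.28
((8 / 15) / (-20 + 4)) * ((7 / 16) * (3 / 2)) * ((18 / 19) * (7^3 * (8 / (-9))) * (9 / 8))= 21609 / 3040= 7.11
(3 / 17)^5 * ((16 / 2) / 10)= 972 / 7099285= 0.00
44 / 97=0.45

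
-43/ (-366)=43/ 366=0.12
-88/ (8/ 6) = -66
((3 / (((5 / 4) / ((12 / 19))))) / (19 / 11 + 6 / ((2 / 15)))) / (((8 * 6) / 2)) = 33 / 24415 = 0.00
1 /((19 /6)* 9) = 2 /57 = 0.04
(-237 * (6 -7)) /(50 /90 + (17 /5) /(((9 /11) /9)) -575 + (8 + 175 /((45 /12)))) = -10665 /21707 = -0.49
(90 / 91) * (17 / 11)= 1530 / 1001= 1.53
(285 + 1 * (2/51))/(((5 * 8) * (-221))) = -14537/450840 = -0.03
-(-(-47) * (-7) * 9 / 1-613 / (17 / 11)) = 57080 / 17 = 3357.65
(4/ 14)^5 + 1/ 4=16935/ 67228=0.25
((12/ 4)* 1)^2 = 9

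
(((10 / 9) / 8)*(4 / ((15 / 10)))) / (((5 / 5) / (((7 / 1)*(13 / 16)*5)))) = 2275 / 216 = 10.53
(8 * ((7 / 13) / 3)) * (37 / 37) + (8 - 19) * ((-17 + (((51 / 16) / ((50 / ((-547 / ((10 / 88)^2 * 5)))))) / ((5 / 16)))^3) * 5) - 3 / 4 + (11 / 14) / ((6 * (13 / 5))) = 19712089308796985820162336 / 69427490234375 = 283923403283.81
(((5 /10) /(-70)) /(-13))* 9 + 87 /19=158511 /34580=4.58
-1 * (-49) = 49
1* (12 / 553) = 12 / 553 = 0.02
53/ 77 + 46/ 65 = 6987/ 5005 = 1.40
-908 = -908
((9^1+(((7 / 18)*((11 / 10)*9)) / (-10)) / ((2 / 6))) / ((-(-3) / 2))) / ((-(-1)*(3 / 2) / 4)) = 1046 / 75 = 13.95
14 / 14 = 1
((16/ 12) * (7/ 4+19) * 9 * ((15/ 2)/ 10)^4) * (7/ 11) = 141183/ 2816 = 50.14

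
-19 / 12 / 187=-19 / 2244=-0.01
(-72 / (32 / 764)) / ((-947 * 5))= 0.36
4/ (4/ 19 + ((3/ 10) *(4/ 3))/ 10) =15.97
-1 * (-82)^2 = -6724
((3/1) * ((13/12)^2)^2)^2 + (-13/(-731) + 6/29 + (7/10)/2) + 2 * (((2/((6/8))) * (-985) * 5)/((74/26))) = -1725876958823351689/187367629455360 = -9211.18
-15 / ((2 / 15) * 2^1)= -225 / 4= -56.25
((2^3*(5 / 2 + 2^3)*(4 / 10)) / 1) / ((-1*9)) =-56 / 15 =-3.73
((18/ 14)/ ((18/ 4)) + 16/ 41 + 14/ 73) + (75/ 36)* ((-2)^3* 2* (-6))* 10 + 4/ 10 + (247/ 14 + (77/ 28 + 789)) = 1177723003/ 419020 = 2810.66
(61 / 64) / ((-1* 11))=-61 / 704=-0.09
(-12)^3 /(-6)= 288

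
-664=-664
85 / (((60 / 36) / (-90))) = -4590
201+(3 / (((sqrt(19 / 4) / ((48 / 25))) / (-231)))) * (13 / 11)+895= 1096 - 78624 * sqrt(19) / 475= 374.50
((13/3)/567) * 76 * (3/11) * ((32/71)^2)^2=1035993088/158492654397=0.01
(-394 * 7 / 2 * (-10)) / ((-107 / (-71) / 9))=82353.36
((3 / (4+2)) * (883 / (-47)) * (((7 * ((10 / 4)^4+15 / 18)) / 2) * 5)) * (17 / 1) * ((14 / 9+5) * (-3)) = 2192694.45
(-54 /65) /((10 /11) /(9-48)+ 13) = -1782 /27835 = -0.06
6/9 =2/3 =0.67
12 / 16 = 3 / 4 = 0.75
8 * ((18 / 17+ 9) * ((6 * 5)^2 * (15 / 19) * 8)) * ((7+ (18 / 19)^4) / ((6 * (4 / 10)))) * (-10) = -32958025200000 / 2215457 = -14876400.31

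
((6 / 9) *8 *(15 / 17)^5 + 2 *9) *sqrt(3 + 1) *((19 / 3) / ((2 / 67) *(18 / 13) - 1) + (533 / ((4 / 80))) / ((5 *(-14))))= -54994273947132 / 8299064165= -6626.56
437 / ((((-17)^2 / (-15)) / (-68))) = 26220 / 17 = 1542.35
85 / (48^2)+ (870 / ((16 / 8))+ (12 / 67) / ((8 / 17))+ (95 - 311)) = 33871039 / 154368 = 219.42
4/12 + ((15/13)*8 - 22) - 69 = -3176/39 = -81.44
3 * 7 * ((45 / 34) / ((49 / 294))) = 2835 / 17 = 166.76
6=6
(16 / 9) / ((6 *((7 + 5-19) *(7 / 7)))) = -8 / 189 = -0.04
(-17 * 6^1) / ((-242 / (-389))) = -19839 / 121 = -163.96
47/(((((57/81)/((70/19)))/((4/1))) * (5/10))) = 1968.53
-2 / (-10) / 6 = 1 / 30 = 0.03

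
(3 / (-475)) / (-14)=3 / 6650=0.00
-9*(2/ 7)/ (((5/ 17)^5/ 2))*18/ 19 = -920067336/ 415625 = -2213.70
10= 10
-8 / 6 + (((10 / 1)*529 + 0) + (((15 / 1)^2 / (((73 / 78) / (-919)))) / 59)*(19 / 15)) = 7046752 / 12921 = 545.37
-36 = -36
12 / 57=4 / 19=0.21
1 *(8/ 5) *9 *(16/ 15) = 15.36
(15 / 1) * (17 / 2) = 255 / 2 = 127.50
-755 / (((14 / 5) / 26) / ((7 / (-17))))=49075 / 17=2886.76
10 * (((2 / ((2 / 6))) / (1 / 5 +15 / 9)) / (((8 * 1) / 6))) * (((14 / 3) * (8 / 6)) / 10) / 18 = 5 / 6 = 0.83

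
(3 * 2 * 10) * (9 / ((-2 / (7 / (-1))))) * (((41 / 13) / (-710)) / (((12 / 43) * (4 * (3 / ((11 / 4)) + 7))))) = -1221759 / 1314352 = -0.93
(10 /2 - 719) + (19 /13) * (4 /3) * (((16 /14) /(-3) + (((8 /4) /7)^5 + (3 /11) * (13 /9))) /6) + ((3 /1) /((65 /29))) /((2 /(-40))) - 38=-16845148118 /21630609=-778.76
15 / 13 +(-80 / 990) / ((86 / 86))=1381 / 1287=1.07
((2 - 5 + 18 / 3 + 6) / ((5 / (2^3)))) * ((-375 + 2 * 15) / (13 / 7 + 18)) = -34776 / 139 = -250.19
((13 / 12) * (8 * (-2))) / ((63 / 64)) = -3328 / 189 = -17.61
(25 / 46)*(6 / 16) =75 / 368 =0.20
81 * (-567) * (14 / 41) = -642978 / 41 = -15682.39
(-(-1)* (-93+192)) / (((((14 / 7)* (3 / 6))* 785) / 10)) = 198 / 157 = 1.26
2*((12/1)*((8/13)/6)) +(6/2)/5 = 199/65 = 3.06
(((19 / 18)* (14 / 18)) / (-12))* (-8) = 133 / 243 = 0.55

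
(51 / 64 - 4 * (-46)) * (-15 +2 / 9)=-1572991 / 576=-2730.89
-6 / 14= -3 / 7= -0.43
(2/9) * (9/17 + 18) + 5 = 155/17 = 9.12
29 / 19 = 1.53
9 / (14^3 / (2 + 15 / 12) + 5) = 117 / 11041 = 0.01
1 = 1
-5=-5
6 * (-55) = -330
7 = 7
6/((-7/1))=-6/7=-0.86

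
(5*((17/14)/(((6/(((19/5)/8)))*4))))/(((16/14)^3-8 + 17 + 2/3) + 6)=15827/2260096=0.01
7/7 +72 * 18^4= 7558273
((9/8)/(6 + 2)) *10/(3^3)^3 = 0.00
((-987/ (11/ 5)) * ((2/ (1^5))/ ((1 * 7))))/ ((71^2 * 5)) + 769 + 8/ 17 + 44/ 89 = 64597603941/ 83897363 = 769.96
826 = 826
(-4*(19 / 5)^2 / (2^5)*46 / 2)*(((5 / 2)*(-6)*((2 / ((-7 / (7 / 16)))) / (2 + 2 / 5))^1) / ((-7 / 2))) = 9.27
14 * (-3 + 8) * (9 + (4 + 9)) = 1540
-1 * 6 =-6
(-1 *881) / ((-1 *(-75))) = -881 / 75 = -11.75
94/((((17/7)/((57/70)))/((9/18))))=2679/170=15.76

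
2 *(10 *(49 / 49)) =20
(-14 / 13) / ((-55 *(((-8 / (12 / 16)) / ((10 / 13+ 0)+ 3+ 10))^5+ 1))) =625171921450398 / 23020577241004915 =0.03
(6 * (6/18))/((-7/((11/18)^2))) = -121/1134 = -0.11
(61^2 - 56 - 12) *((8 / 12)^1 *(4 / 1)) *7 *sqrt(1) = 204568 / 3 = 68189.33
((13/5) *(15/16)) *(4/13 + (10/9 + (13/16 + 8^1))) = 19153/768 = 24.94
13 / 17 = 0.76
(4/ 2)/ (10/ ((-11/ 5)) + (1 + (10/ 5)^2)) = 22/ 5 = 4.40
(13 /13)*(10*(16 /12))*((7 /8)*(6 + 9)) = 175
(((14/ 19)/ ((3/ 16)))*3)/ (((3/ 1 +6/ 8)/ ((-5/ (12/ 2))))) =-448/ 171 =-2.62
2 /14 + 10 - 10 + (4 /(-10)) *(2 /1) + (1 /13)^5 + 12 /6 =17450806 /12995255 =1.34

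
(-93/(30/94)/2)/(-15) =1457/150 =9.71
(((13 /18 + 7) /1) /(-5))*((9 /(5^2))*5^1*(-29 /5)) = 4031 /250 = 16.12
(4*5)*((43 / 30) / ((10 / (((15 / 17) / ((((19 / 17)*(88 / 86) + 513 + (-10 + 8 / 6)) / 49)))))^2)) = 5154200289 / 2457593274242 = 0.00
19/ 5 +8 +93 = 524/ 5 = 104.80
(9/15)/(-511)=-3/2555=-0.00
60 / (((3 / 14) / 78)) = 21840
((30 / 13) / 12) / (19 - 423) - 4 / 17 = -42101 / 178568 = -0.24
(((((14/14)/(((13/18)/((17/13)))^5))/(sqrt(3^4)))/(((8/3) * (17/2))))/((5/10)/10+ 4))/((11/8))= 25978371840/1516443410339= 0.02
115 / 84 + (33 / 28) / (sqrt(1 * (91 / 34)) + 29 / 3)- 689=-687.53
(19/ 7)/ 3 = 19/ 21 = 0.90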